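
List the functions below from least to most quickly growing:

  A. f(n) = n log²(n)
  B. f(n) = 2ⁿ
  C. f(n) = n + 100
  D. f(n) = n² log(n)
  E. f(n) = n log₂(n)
C < E < A < D < B

Comparing growth rates:
C = n + 100 is O(n)
E = n log₂(n) is O(n log n)
A = n log²(n) is O(n log² n)
D = n² log(n) is O(n² log n)
B = 2ⁿ is O(2ⁿ)

Therefore, the order from slowest to fastest is: C < E < A < D < B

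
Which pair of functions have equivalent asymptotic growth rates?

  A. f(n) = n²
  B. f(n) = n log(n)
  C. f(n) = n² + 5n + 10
A and C

Examining each function:
  A. n² is O(n²)
  B. n log(n) is O(n log n)
  C. n² + 5n + 10 is O(n²)

Functions A and C both have the same complexity class.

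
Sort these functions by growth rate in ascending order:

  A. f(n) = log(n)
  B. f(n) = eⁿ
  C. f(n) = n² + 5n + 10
A < C < B

Comparing growth rates:
A = log(n) is O(log n)
C = n² + 5n + 10 is O(n²)
B = eⁿ is O(eⁿ)

Therefore, the order from slowest to fastest is: A < C < B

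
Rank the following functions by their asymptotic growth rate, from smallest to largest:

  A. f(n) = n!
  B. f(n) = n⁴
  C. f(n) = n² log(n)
C < B < A

Comparing growth rates:
C = n² log(n) is O(n² log n)
B = n⁴ is O(n⁴)
A = n! is O(n!)

Therefore, the order from slowest to fastest is: C < B < A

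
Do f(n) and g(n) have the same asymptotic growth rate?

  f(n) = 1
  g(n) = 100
True

f(n) = 1 and g(n) = 100 are both O(1).
Since they have the same asymptotic growth rate, f(n) = Θ(g(n)) is true.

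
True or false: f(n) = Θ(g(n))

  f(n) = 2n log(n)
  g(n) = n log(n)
True

f(n) = 2n log(n) and g(n) = n log(n) are both O(n log n).
Since they have the same asymptotic growth rate, f(n) = Θ(g(n)) is true.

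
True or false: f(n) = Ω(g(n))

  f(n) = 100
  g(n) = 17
True

f(n) = 100 and g(n) = 17 are both O(1).
Big-Ω permits equal growth rates (f ≥ c·g for some c > 0), so f(n) = Ω(g(n)) is true.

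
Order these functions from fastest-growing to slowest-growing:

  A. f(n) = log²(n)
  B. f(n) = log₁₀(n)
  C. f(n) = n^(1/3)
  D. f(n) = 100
C > A > B > D

Comparing growth rates:
C = n^(1/3) is O(n^(1/3))
A = log²(n) is O(log² n)
B = log₁₀(n) is O(log n)
D = 100 is O(1)

Therefore, the order from fastest to slowest is: C > A > B > D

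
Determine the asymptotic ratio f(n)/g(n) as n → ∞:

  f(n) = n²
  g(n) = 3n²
1/3

Since n² and 3n² have the same growth rate (O(n²)),
the ratio converges to a constant: 1/3.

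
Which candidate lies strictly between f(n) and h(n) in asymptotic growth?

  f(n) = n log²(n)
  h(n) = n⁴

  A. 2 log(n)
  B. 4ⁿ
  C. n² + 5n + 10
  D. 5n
C

We need g(n) with n log²(n) = o(g(n)) and g(n) = o(n⁴), i.e. O(n log² n) ≺ g ≺ O(n⁴).
Check each option:
  A. 2 log(n) — O(log n) does not grow strictly faster than f(n)
  B. 4ⁿ — O(4ⁿ) does not grow strictly slower than h(n)
  C. n² + 5n + 10 — O(n²) is strictly between O(n log² n) and O(n⁴) ✓
  D. 5n — O(n) does not grow strictly faster than f(n)

Only option C (n² + 5n + 10) lies strictly between.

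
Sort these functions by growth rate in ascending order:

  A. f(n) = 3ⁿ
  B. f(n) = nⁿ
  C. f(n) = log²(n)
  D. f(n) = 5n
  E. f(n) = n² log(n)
C < D < E < A < B

Comparing growth rates:
C = log²(n) is O(log² n)
D = 5n is O(n)
E = n² log(n) is O(n² log n)
A = 3ⁿ is O(3ⁿ)
B = nⁿ is O(nⁿ)

Therefore, the order from slowest to fastest is: C < D < E < A < B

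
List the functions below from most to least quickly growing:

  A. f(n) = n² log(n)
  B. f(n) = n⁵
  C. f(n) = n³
B > C > A

Comparing growth rates:
B = n⁵ is O(n⁵)
C = n³ is O(n³)
A = n² log(n) is O(n² log n)

Therefore, the order from fastest to slowest is: B > C > A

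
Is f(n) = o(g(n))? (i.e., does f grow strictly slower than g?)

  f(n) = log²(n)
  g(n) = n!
True

f(n) = log²(n) is O(log² n), and g(n) = n! is O(n!).
Since O(log² n) grows strictly slower than O(n!), f(n) = o(g(n)) is true.
This means lim(n→∞) f(n)/g(n) = 0.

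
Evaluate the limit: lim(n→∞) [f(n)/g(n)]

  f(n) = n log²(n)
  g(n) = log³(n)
∞

Since n log²(n) (O(n log² n)) grows faster than log³(n) (O(log³ n)),
the ratio f(n)/g(n) → ∞ as n → ∞.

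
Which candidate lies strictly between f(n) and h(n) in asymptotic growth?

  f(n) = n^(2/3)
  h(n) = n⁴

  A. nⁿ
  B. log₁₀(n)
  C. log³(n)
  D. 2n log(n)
D

We need g(n) with n^(2/3) = o(g(n)) and g(n) = o(n⁴), i.e. O(n^(2/3)) ≺ g ≺ O(n⁴).
Check each option:
  A. nⁿ — O(nⁿ) does not grow strictly slower than h(n)
  B. log₁₀(n) — O(log n) does not grow strictly faster than f(n)
  C. log³(n) — O(log³ n) does not grow strictly faster than f(n)
  D. 2n log(n) — O(n log n) is strictly between O(n^(2/3)) and O(n⁴) ✓

Only option D (2n log(n)) lies strictly between.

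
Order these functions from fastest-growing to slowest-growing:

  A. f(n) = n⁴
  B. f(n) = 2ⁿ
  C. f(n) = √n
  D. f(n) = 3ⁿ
D > B > A > C

Comparing growth rates:
D = 3ⁿ is O(3ⁿ)
B = 2ⁿ is O(2ⁿ)
A = n⁴ is O(n⁴)
C = √n is O(√n)

Therefore, the order from fastest to slowest is: D > B > A > C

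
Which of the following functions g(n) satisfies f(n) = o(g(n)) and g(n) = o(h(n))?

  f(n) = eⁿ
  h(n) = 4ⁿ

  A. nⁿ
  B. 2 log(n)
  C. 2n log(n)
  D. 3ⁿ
D

We need g(n) with eⁿ = o(g(n)) and g(n) = o(4ⁿ), i.e. O(eⁿ) ≺ g ≺ O(4ⁿ).
Check each option:
  A. nⁿ — O(nⁿ) does not grow strictly slower than h(n)
  B. 2 log(n) — O(log n) does not grow strictly faster than f(n)
  C. 2n log(n) — O(n log n) does not grow strictly faster than f(n)
  D. 3ⁿ — O(3ⁿ) is strictly between O(eⁿ) and O(4ⁿ) ✓

Only option D (3ⁿ) lies strictly between.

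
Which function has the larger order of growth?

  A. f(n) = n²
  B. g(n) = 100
A

f(n) = n² is O(n²), while g(n) = 100 is O(1).
Since O(n²) grows faster than O(1), f(n) dominates.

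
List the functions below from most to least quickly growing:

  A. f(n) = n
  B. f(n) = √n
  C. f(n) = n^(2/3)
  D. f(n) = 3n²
D > A > C > B

Comparing growth rates:
D = 3n² is O(n²)
A = n is O(n)
C = n^(2/3) is O(n^(2/3))
B = √n is O(√n)

Therefore, the order from fastest to slowest is: D > A > C > B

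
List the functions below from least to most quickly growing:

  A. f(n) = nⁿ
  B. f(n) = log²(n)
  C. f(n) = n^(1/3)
B < C < A

Comparing growth rates:
B = log²(n) is O(log² n)
C = n^(1/3) is O(n^(1/3))
A = nⁿ is O(nⁿ)

Therefore, the order from slowest to fastest is: B < C < A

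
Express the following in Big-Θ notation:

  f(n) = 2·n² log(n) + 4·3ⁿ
Θ(3ⁿ)

Order the terms by growth rate: 2·n² log(n) ≺ 4·3ⁿ.
The fastest-growing term 4·3ⁿ dominates as n → ∞; dropping its constant factor gives Θ(3ⁿ).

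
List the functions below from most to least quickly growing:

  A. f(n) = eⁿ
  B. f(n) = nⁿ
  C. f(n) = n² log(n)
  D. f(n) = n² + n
B > A > C > D

Comparing growth rates:
B = nⁿ is O(nⁿ)
A = eⁿ is O(eⁿ)
C = n² log(n) is O(n² log n)
D = n² + n is O(n²)

Therefore, the order from fastest to slowest is: B > A > C > D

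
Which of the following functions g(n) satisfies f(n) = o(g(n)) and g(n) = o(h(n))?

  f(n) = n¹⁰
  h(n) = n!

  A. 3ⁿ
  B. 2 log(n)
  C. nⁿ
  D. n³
A

We need g(n) with n¹⁰ = o(g(n)) and g(n) = o(n!), i.e. O(n¹⁰) ≺ g ≺ O(n!).
Check each option:
  A. 3ⁿ — O(3ⁿ) is strictly between O(n¹⁰) and O(n!) ✓
  B. 2 log(n) — O(log n) does not grow strictly faster than f(n)
  C. nⁿ — O(nⁿ) does not grow strictly slower than h(n)
  D. n³ — O(n³) does not grow strictly faster than f(n)

Only option A (3ⁿ) lies strictly between.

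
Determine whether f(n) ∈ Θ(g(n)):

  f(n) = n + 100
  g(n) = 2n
True

f(n) = n + 100 and g(n) = 2n are both O(n).
Since they have the same asymptotic growth rate, f(n) = Θ(g(n)) is true.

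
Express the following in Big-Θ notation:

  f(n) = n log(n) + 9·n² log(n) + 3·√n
Θ(n² log n)

Order the terms by growth rate: 3·√n ≺ n log(n) ≺ 9·n² log(n).
The fastest-growing term 9·n² log(n) dominates as n → ∞; dropping its constant factor gives Θ(n² log n).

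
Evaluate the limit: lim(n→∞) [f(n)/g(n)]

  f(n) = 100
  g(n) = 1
100

Since 100 and 1 have the same growth rate (O(1)),
the ratio converges to a constant: 100.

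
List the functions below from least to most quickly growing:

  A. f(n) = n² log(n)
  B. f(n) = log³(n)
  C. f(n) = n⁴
B < A < C

Comparing growth rates:
B = log³(n) is O(log³ n)
A = n² log(n) is O(n² log n)
C = n⁴ is O(n⁴)

Therefore, the order from slowest to fastest is: B < A < C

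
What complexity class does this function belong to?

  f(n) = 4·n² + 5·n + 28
O(n²)

The dominant term in 4·n² + 5·n + 28 is 4·n², which is Θ(n²).
Lower-order terms (5·n, 28) are asymptotically negligible.
Constants are absorbed, so the tightest bound is O(n²).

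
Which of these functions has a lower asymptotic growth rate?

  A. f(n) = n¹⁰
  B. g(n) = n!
A

f(n) = n¹⁰ is O(n¹⁰), while g(n) = n! is O(n!).
Since O(n¹⁰) grows slower than O(n!), f(n) is dominated.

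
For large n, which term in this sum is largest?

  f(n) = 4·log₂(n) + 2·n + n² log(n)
n² log(n)

Looking at each term:
  - 4·log₂(n) is O(log n)
  - 2·n is O(n)
  - n² log(n) is O(n² log n)

The term n² log(n) (O(n² log n)) grows fastest and dominates all others.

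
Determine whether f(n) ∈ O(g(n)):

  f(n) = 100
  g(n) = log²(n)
True

f(n) = 100 is O(1), and g(n) = log²(n) is O(log² n).
Since O(1) ⊆ O(log² n) (f grows no faster than g), f(n) = O(g(n)) is true.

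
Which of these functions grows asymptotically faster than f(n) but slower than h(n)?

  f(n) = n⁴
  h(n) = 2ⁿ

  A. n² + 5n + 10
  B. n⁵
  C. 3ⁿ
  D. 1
B

We need g(n) with n⁴ = o(g(n)) and g(n) = o(2ⁿ), i.e. O(n⁴) ≺ g ≺ O(2ⁿ).
Check each option:
  A. n² + 5n + 10 — O(n²) does not grow strictly faster than f(n)
  B. n⁵ — O(n⁵) is strictly between O(n⁴) and O(2ⁿ) ✓
  C. 3ⁿ — O(3ⁿ) does not grow strictly slower than h(n)
  D. 1 — O(1) does not grow strictly faster than f(n)

Only option B (n⁵) lies strictly between.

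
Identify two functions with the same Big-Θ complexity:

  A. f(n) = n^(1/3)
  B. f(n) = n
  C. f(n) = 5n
B and C

Examining each function:
  A. n^(1/3) is O(n^(1/3))
  B. n is O(n)
  C. 5n is O(n)

Functions B and C both have the same complexity class.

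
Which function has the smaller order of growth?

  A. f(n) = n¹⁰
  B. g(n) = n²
B

f(n) = n¹⁰ is O(n¹⁰), while g(n) = n² is O(n²).
Since O(n²) grows slower than O(n¹⁰), g(n) is dominated.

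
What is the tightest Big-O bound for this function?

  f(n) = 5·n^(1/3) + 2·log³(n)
O(n^(1/3))

The dominant term in 5·n^(1/3) + 2·log³(n) is 5·n^(1/3), which is Θ(n^(1/3)).
Lower-order terms (2·log³(n)) are asymptotically negligible.
Constants are absorbed, so the tightest bound is O(n^(1/3)).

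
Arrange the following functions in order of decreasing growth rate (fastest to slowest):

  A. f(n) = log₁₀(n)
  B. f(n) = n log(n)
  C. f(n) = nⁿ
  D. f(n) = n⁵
C > D > B > A

Comparing growth rates:
C = nⁿ is O(nⁿ)
D = n⁵ is O(n⁵)
B = n log(n) is O(n log n)
A = log₁₀(n) is O(log n)

Therefore, the order from fastest to slowest is: C > D > B > A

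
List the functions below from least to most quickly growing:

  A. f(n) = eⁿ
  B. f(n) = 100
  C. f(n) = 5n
B < C < A

Comparing growth rates:
B = 100 is O(1)
C = 5n is O(n)
A = eⁿ is O(eⁿ)

Therefore, the order from slowest to fastest is: B < C < A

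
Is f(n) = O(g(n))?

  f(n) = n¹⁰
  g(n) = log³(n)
False

f(n) = n¹⁰ is O(n¹⁰), and g(n) = log³(n) is O(log³ n).
Since O(n¹⁰) grows faster than O(log³ n), f(n) = O(g(n)) is false.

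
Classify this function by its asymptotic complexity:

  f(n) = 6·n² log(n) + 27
O(n² log n)

The dominant term in 6·n² log(n) + 27 is 6·n² log(n), which is Θ(n² log n).
Lower-order terms (27) are asymptotically negligible.
Constants are absorbed, so the tightest bound is O(n² log n).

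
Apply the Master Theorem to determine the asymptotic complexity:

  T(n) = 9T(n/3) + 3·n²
Θ(n² log n)

Master Theorem: a = 9, b = 3, f(n) = 3·n².
Compute the critical exponent d = log₃(9) = 2.
Compare f(n) = Θ(n²) against n^d:
  k = 2 = d, so f(n) = Θ(n^d) — Case 2.
  Work is balanced across levels: T(n) = Θ(n^d log n) = Θ(n² log n).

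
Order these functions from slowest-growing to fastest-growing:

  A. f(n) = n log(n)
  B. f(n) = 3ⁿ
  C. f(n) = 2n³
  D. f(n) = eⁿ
A < C < D < B

Comparing growth rates:
A = n log(n) is O(n log n)
C = 2n³ is O(n³)
D = eⁿ is O(eⁿ)
B = 3ⁿ is O(3ⁿ)

Therefore, the order from slowest to fastest is: A < C < D < B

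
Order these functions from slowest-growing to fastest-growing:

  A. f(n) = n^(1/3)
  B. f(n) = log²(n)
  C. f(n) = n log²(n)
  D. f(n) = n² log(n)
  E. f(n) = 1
E < B < A < C < D

Comparing growth rates:
E = 1 is O(1)
B = log²(n) is O(log² n)
A = n^(1/3) is O(n^(1/3))
C = n log²(n) is O(n log² n)
D = n² log(n) is O(n² log n)

Therefore, the order from slowest to fastest is: E < B < A < C < D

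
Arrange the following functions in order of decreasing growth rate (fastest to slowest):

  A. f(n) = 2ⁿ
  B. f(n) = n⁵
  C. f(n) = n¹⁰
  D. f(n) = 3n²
A > C > B > D

Comparing growth rates:
A = 2ⁿ is O(2ⁿ)
C = n¹⁰ is O(n¹⁰)
B = n⁵ is O(n⁵)
D = 3n² is O(n²)

Therefore, the order from fastest to slowest is: A > C > B > D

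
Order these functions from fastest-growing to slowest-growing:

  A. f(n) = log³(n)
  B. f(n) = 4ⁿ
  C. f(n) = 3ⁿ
B > C > A

Comparing growth rates:
B = 4ⁿ is O(4ⁿ)
C = 3ⁿ is O(3ⁿ)
A = log³(n) is O(log³ n)

Therefore, the order from fastest to slowest is: B > C > A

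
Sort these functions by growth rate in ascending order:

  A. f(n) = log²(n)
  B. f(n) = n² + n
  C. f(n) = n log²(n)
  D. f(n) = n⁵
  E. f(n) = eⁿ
A < C < B < D < E

Comparing growth rates:
A = log²(n) is O(log² n)
C = n log²(n) is O(n log² n)
B = n² + n is O(n²)
D = n⁵ is O(n⁵)
E = eⁿ is O(eⁿ)

Therefore, the order from slowest to fastest is: A < C < B < D < E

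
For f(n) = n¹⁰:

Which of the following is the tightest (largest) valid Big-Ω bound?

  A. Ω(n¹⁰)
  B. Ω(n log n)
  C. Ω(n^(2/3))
A

f(n) = n¹⁰ is Ω(n¹⁰).
All listed options are valid Big-Ω bounds (lower bounds),
but Ω(n¹⁰) is the tightest (largest valid bound).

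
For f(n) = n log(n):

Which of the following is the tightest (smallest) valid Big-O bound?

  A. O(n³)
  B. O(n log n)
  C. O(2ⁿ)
B

f(n) = n log(n) is O(n log n).
All listed options are valid Big-O bounds (upper bounds),
but O(n log n) is the tightest (smallest valid bound).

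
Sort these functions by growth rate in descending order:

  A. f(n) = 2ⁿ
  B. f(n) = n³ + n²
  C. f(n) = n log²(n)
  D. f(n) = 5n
A > B > C > D

Comparing growth rates:
A = 2ⁿ is O(2ⁿ)
B = n³ + n² is O(n³)
C = n log²(n) is O(n log² n)
D = 5n is O(n)

Therefore, the order from fastest to slowest is: A > B > C > D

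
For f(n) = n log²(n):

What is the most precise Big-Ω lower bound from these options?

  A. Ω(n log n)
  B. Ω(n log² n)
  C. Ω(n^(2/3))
B

f(n) = n log²(n) is Ω(n log² n).
All listed options are valid Big-Ω bounds (lower bounds),
but Ω(n log² n) is the tightest (largest valid bound).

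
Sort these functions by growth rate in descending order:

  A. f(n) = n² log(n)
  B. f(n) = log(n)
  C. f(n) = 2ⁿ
C > A > B

Comparing growth rates:
C = 2ⁿ is O(2ⁿ)
A = n² log(n) is O(n² log n)
B = log(n) is O(log n)

Therefore, the order from fastest to slowest is: C > A > B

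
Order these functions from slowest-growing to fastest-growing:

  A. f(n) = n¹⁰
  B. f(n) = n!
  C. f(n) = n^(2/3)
C < A < B

Comparing growth rates:
C = n^(2/3) is O(n^(2/3))
A = n¹⁰ is O(n¹⁰)
B = n! is O(n!)

Therefore, the order from slowest to fastest is: C < A < B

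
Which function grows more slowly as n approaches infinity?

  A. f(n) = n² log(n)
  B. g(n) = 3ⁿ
A

f(n) = n² log(n) is O(n² log n), while g(n) = 3ⁿ is O(3ⁿ).
Since O(n² log n) grows slower than O(3ⁿ), f(n) is dominated.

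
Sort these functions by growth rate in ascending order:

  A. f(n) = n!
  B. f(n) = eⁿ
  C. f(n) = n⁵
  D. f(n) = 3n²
D < C < B < A

Comparing growth rates:
D = 3n² is O(n²)
C = n⁵ is O(n⁵)
B = eⁿ is O(eⁿ)
A = n! is O(n!)

Therefore, the order from slowest to fastest is: D < C < B < A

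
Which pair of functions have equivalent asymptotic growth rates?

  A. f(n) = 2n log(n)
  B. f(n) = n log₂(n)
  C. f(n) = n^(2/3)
A and B

Examining each function:
  A. 2n log(n) is O(n log n)
  B. n log₂(n) is O(n log n)
  C. n^(2/3) is O(n^(2/3))

Functions A and B both have the same complexity class.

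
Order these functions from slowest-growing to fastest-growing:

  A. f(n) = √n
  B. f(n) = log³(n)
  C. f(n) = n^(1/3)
B < C < A

Comparing growth rates:
B = log³(n) is O(log³ n)
C = n^(1/3) is O(n^(1/3))
A = √n is O(√n)

Therefore, the order from slowest to fastest is: B < C < A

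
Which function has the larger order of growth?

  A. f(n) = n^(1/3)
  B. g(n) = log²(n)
A

f(n) = n^(1/3) is O(n^(1/3)), while g(n) = log²(n) is O(log² n).
Since O(n^(1/3)) grows faster than O(log² n), f(n) dominates.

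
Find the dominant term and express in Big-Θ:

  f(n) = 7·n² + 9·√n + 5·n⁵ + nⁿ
Θ(nⁿ)

Order the terms by growth rate: 9·√n ≺ 7·n² ≺ 5·n⁵ ≺ nⁿ.
The fastest-growing term nⁿ dominates as n → ∞; dropping its constant factor gives Θ(nⁿ).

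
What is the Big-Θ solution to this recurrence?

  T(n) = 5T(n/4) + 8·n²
Θ(n²)

Master Theorem: a = 5, b = 4, f(n) = 8·n².
Compute the critical exponent d = log₄(5) = 1.161.
Compare f(n) = Θ(n²) against n^d:
  k = 2 > d = 1.161, so f(n) = Ω(n^(d+ε)) — Case 3.
  Regularity: a·(n/b)^2/n^2 = a/b^2 = 5/16 < 1 ✓.
  The top-level work dominates: T(n) = Θ(f(n)) = Θ(n²).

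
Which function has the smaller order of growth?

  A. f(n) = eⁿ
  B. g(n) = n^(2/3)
B

f(n) = eⁿ is O(eⁿ), while g(n) = n^(2/3) is O(n^(2/3)).
Since O(n^(2/3)) grows slower than O(eⁿ), g(n) is dominated.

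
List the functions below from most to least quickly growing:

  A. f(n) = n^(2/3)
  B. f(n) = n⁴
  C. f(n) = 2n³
B > C > A

Comparing growth rates:
B = n⁴ is O(n⁴)
C = 2n³ is O(n³)
A = n^(2/3) is O(n^(2/3))

Therefore, the order from fastest to slowest is: B > C > A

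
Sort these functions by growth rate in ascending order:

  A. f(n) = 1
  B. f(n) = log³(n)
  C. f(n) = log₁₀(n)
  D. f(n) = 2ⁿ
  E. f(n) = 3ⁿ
A < C < B < D < E

Comparing growth rates:
A = 1 is O(1)
C = log₁₀(n) is O(log n)
B = log³(n) is O(log³ n)
D = 2ⁿ is O(2ⁿ)
E = 3ⁿ is O(3ⁿ)

Therefore, the order from slowest to fastest is: A < C < B < D < E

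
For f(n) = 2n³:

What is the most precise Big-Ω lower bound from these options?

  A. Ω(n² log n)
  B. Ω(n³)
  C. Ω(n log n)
B

f(n) = 2n³ is Ω(n³).
All listed options are valid Big-Ω bounds (lower bounds),
but Ω(n³) is the tightest (largest valid bound).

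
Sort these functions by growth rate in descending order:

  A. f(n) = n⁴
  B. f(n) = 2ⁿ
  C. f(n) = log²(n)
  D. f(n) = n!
D > B > A > C

Comparing growth rates:
D = n! is O(n!)
B = 2ⁿ is O(2ⁿ)
A = n⁴ is O(n⁴)
C = log²(n) is O(log² n)

Therefore, the order from fastest to slowest is: D > B > A > C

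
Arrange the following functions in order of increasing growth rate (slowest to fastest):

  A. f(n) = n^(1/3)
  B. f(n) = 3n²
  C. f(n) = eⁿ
A < B < C

Comparing growth rates:
A = n^(1/3) is O(n^(1/3))
B = 3n² is O(n²)
C = eⁿ is O(eⁿ)

Therefore, the order from slowest to fastest is: A < B < C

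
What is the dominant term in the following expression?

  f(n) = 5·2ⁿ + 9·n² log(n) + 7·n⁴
5·2ⁿ

Looking at each term:
  - 5·2ⁿ is O(2ⁿ)
  - 9·n² log(n) is O(n² log n)
  - 7·n⁴ is O(n⁴)

The term 5·2ⁿ (O(2ⁿ)) grows fastest and dominates all others.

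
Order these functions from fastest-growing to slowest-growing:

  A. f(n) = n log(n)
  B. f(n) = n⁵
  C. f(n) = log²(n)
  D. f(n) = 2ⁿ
D > B > A > C

Comparing growth rates:
D = 2ⁿ is O(2ⁿ)
B = n⁵ is O(n⁵)
A = n log(n) is O(n log n)
C = log²(n) is O(log² n)

Therefore, the order from fastest to slowest is: D > B > A > C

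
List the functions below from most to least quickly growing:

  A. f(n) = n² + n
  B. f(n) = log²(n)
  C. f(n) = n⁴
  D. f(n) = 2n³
C > D > A > B

Comparing growth rates:
C = n⁴ is O(n⁴)
D = 2n³ is O(n³)
A = n² + n is O(n²)
B = log²(n) is O(log² n)

Therefore, the order from fastest to slowest is: C > D > A > B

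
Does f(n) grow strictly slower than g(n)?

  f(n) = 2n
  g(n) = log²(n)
False

f(n) = 2n is O(n), and g(n) = log²(n) is O(log² n).
Since O(n) grows faster than or equal to O(log² n), f(n) = o(g(n)) is false.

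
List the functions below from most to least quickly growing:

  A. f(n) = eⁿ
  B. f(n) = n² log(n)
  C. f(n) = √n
A > B > C

Comparing growth rates:
A = eⁿ is O(eⁿ)
B = n² log(n) is O(n² log n)
C = √n is O(√n)

Therefore, the order from fastest to slowest is: A > B > C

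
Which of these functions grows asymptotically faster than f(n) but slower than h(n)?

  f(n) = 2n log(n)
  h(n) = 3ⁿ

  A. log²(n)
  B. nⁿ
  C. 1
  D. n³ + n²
D

We need g(n) with 2n log(n) = o(g(n)) and g(n) = o(3ⁿ), i.e. O(n log n) ≺ g ≺ O(3ⁿ).
Check each option:
  A. log²(n) — O(log² n) does not grow strictly faster than f(n)
  B. nⁿ — O(nⁿ) does not grow strictly slower than h(n)
  C. 1 — O(1) does not grow strictly faster than f(n)
  D. n³ + n² — O(n³) is strictly between O(n log n) and O(3ⁿ) ✓

Only option D (n³ + n²) lies strictly between.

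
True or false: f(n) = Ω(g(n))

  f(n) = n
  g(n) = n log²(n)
False

f(n) = n is O(n), and g(n) = n log²(n) is O(n log² n).
Since O(n) grows slower than O(n log² n), f(n) = Ω(g(n)) is false.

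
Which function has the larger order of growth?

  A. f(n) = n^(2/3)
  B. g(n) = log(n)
A

f(n) = n^(2/3) is O(n^(2/3)), while g(n) = log(n) is O(log n).
Since O(n^(2/3)) grows faster than O(log n), f(n) dominates.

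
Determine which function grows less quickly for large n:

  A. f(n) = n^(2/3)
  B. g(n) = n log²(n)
A

f(n) = n^(2/3) is O(n^(2/3)), while g(n) = n log²(n) is O(n log² n).
Since O(n^(2/3)) grows slower than O(n log² n), f(n) is dominated.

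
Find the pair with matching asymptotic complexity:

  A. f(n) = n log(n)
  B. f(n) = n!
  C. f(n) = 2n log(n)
A and C

Examining each function:
  A. n log(n) is O(n log n)
  B. n! is O(n!)
  C. 2n log(n) is O(n log n)

Functions A and C both have the same complexity class.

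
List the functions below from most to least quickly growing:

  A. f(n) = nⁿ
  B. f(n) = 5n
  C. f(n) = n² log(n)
A > C > B

Comparing growth rates:
A = nⁿ is O(nⁿ)
C = n² log(n) is O(n² log n)
B = 5n is O(n)

Therefore, the order from fastest to slowest is: A > C > B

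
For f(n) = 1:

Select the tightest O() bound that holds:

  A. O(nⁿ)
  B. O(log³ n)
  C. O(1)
C

f(n) = 1 is O(1).
All listed options are valid Big-O bounds (upper bounds),
but O(1) is the tightest (smallest valid bound).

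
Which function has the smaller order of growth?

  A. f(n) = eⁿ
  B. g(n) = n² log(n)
B

f(n) = eⁿ is O(eⁿ), while g(n) = n² log(n) is O(n² log n).
Since O(n² log n) grows slower than O(eⁿ), g(n) is dominated.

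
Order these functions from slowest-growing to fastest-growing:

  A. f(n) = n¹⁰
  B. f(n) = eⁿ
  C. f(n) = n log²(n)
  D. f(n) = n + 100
D < C < A < B

Comparing growth rates:
D = n + 100 is O(n)
C = n log²(n) is O(n log² n)
A = n¹⁰ is O(n¹⁰)
B = eⁿ is O(eⁿ)

Therefore, the order from slowest to fastest is: D < C < A < B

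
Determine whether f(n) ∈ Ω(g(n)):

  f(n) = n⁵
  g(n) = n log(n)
True

f(n) = n⁵ is O(n⁵), and g(n) = n log(n) is O(n log n).
Since O(n⁵) grows at least as fast as O(n log n), f(n) = Ω(g(n)) is true.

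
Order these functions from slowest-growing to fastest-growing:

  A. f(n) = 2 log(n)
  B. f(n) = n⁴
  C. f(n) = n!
A < B < C

Comparing growth rates:
A = 2 log(n) is O(log n)
B = n⁴ is O(n⁴)
C = n! is O(n!)

Therefore, the order from slowest to fastest is: A < B < C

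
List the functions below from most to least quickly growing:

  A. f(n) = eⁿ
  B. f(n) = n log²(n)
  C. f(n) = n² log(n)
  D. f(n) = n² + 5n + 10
A > C > D > B

Comparing growth rates:
A = eⁿ is O(eⁿ)
C = n² log(n) is O(n² log n)
D = n² + 5n + 10 is O(n²)
B = n log²(n) is O(n log² n)

Therefore, the order from fastest to slowest is: A > C > D > B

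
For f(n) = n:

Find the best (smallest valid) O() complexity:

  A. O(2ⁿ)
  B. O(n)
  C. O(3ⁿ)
B

f(n) = n is O(n).
All listed options are valid Big-O bounds (upper bounds),
but O(n) is the tightest (smallest valid bound).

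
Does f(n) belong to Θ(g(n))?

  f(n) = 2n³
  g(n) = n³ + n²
True

f(n) = 2n³ and g(n) = n³ + n² are both O(n³).
Since they have the same asymptotic growth rate, f(n) = Θ(g(n)) is true.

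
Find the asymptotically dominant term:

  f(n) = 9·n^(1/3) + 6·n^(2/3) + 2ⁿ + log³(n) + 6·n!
6·n!

Looking at each term:
  - 9·n^(1/3) is O(n^(1/3))
  - 6·n^(2/3) is O(n^(2/3))
  - 2ⁿ is O(2ⁿ)
  - log³(n) is O(log³ n)
  - 6·n! is O(n!)

The term 6·n! (O(n!)) grows fastest and dominates all others.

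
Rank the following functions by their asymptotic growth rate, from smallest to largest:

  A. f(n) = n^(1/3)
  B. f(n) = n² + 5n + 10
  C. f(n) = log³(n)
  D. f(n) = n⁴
C < A < B < D

Comparing growth rates:
C = log³(n) is O(log³ n)
A = n^(1/3) is O(n^(1/3))
B = n² + 5n + 10 is O(n²)
D = n⁴ is O(n⁴)

Therefore, the order from slowest to fastest is: C < A < B < D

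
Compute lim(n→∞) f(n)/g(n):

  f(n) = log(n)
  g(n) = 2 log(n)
1/2

Since log(n) and 2 log(n) have the same growth rate (O(log n)),
the ratio converges to a constant: 1/2.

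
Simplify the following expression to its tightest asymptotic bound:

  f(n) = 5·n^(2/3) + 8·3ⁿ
Θ(3ⁿ)

Order the terms by growth rate: 5·n^(2/3) ≺ 8·3ⁿ.
The fastest-growing term 8·3ⁿ dominates as n → ∞; dropping its constant factor gives Θ(3ⁿ).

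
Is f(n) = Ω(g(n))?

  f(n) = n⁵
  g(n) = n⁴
True

f(n) = n⁵ is O(n⁵), and g(n) = n⁴ is O(n⁴).
Since O(n⁵) grows at least as fast as O(n⁴), f(n) = Ω(g(n)) is true.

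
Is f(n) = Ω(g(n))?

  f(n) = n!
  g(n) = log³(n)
True

f(n) = n! is O(n!), and g(n) = log³(n) is O(log³ n).
Since O(n!) grows at least as fast as O(log³ n), f(n) = Ω(g(n)) is true.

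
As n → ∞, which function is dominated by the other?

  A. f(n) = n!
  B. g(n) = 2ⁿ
B

f(n) = n! is O(n!), while g(n) = 2ⁿ is O(2ⁿ).
Since O(2ⁿ) grows slower than O(n!), g(n) is dominated.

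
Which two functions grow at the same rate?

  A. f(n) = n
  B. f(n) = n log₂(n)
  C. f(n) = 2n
A and C

Examining each function:
  A. n is O(n)
  B. n log₂(n) is O(n log n)
  C. 2n is O(n)

Functions A and C both have the same complexity class.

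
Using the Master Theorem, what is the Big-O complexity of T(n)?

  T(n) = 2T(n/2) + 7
Θ(n)

Master Theorem: a = 2, b = 2, f(n) = 7.
Compute the critical exponent d = log₂(2) = 1.
Compare f(n) = Θ(1) against n^d:
  k = 0 < d = 1, so f(n) = O(n^(d-ε)) — Case 1.
  The recursion cost dominates: T(n) = Θ(n^d) = Θ(n).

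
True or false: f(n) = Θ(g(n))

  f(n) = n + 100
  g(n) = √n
False

f(n) = n + 100 is O(n), and g(n) = √n is O(√n).
Since they have different growth rates, f(n) = Θ(g(n)) is false.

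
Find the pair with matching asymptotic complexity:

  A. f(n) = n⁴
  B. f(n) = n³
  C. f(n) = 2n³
B and C

Examining each function:
  A. n⁴ is O(n⁴)
  B. n³ is O(n³)
  C. 2n³ is O(n³)

Functions B and C both have the same complexity class.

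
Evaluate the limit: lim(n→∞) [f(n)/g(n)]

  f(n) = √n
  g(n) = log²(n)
∞

Since √n (O(√n)) grows faster than log²(n) (O(log² n)),
the ratio f(n)/g(n) → ∞ as n → ∞.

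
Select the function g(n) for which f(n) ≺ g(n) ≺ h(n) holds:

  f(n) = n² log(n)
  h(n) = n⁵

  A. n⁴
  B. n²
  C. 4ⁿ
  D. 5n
A

We need g(n) with n² log(n) = o(g(n)) and g(n) = o(n⁵), i.e. O(n² log n) ≺ g ≺ O(n⁵).
Check each option:
  A. n⁴ — O(n⁴) is strictly between O(n² log n) and O(n⁵) ✓
  B. n² — O(n²) does not grow strictly faster than f(n)
  C. 4ⁿ — O(4ⁿ) does not grow strictly slower than h(n)
  D. 5n — O(n) does not grow strictly faster than f(n)

Only option A (n⁴) lies strictly between.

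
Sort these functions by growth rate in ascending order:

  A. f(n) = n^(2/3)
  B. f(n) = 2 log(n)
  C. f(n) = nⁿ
B < A < C

Comparing growth rates:
B = 2 log(n) is O(log n)
A = n^(2/3) is O(n^(2/3))
C = nⁿ is O(nⁿ)

Therefore, the order from slowest to fastest is: B < A < C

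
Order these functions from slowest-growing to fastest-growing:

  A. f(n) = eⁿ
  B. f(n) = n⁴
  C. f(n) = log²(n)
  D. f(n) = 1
D < C < B < A

Comparing growth rates:
D = 1 is O(1)
C = log²(n) is O(log² n)
B = n⁴ is O(n⁴)
A = eⁿ is O(eⁿ)

Therefore, the order from slowest to fastest is: D < C < B < A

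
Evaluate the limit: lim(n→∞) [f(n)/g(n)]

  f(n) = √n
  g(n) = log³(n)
∞

Since √n (O(√n)) grows faster than log³(n) (O(log³ n)),
the ratio f(n)/g(n) → ∞ as n → ∞.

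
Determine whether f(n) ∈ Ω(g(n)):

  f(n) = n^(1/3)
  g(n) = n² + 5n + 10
False

f(n) = n^(1/3) is O(n^(1/3)), and g(n) = n² + 5n + 10 is O(n²).
Since O(n^(1/3)) grows slower than O(n²), f(n) = Ω(g(n)) is false.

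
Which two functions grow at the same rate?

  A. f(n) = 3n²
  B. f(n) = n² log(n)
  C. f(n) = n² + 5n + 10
A and C

Examining each function:
  A. 3n² is O(n²)
  B. n² log(n) is O(n² log n)
  C. n² + 5n + 10 is O(n²)

Functions A and C both have the same complexity class.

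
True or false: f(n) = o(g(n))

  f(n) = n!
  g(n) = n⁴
False

f(n) = n! is O(n!), and g(n) = n⁴ is O(n⁴).
Since O(n!) grows faster than or equal to O(n⁴), f(n) = o(g(n)) is false.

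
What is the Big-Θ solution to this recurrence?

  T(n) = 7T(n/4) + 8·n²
Θ(n²)

Master Theorem: a = 7, b = 4, f(n) = 8·n².
Compute the critical exponent d = log₄(7) = 1.404.
Compare f(n) = Θ(n²) against n^d:
  k = 2 > d = 1.404, so f(n) = Ω(n^(d+ε)) — Case 3.
  Regularity: a·(n/b)^2/n^2 = a/b^2 = 7/16 < 1 ✓.
  The top-level work dominates: T(n) = Θ(f(n)) = Θ(n²).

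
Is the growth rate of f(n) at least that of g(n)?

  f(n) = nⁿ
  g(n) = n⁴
True

f(n) = nⁿ is O(nⁿ), and g(n) = n⁴ is O(n⁴).
Since O(nⁿ) grows at least as fast as O(n⁴), f(n) = Ω(g(n)) is true.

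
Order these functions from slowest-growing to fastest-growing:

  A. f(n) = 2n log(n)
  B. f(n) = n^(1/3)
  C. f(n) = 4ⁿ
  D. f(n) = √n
B < D < A < C

Comparing growth rates:
B = n^(1/3) is O(n^(1/3))
D = √n is O(√n)
A = 2n log(n) is O(n log n)
C = 4ⁿ is O(4ⁿ)

Therefore, the order from slowest to fastest is: B < D < A < C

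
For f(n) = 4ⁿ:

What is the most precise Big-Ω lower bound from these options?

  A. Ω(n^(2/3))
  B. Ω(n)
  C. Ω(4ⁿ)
C

f(n) = 4ⁿ is Ω(4ⁿ).
All listed options are valid Big-Ω bounds (lower bounds),
but Ω(4ⁿ) is the tightest (largest valid bound).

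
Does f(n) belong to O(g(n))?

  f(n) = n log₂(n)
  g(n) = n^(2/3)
False

f(n) = n log₂(n) is O(n log n), and g(n) = n^(2/3) is O(n^(2/3)).
Since O(n log n) grows faster than O(n^(2/3)), f(n) = O(g(n)) is false.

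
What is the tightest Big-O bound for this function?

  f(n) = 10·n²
O(n²)

The dominant term in 10·n² is 10·n², which is Θ(n²).
Constants are absorbed, so the tightest bound is O(n²).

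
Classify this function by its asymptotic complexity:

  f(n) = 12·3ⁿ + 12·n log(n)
O(3ⁿ)

The dominant term in 12·3ⁿ + 12·n log(n) is 12·3ⁿ, which is Θ(3ⁿ).
Lower-order terms (12·n log(n)) are asymptotically negligible.
Constants are absorbed, so the tightest bound is O(3ⁿ).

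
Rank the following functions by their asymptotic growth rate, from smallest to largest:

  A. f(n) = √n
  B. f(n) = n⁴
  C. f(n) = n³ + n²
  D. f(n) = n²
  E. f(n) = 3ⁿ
A < D < C < B < E

Comparing growth rates:
A = √n is O(√n)
D = n² is O(n²)
C = n³ + n² is O(n³)
B = n⁴ is O(n⁴)
E = 3ⁿ is O(3ⁿ)

Therefore, the order from slowest to fastest is: A < D < C < B < E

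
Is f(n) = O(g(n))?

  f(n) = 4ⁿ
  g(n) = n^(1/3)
False

f(n) = 4ⁿ is O(4ⁿ), and g(n) = n^(1/3) is O(n^(1/3)).
Since O(4ⁿ) grows faster than O(n^(1/3)), f(n) = O(g(n)) is false.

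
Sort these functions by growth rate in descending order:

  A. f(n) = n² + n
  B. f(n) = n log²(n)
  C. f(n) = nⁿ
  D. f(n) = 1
C > A > B > D

Comparing growth rates:
C = nⁿ is O(nⁿ)
A = n² + n is O(n²)
B = n log²(n) is O(n log² n)
D = 1 is O(1)

Therefore, the order from fastest to slowest is: C > A > B > D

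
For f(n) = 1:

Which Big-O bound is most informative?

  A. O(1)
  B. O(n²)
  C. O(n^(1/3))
A

f(n) = 1 is O(1).
All listed options are valid Big-O bounds (upper bounds),
but O(1) is the tightest (smallest valid bound).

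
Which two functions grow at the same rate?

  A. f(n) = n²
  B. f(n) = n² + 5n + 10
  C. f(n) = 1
A and B

Examining each function:
  A. n² is O(n²)
  B. n² + 5n + 10 is O(n²)
  C. 1 is O(1)

Functions A and B both have the same complexity class.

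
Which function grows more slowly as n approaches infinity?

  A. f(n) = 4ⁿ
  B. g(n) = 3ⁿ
B

f(n) = 4ⁿ is O(4ⁿ), while g(n) = 3ⁿ is O(3ⁿ).
Since O(3ⁿ) grows slower than O(4ⁿ), g(n) is dominated.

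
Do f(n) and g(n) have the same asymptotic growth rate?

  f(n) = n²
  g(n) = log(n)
False

f(n) = n² is O(n²), and g(n) = log(n) is O(log n).
Since they have different growth rates, f(n) = Θ(g(n)) is false.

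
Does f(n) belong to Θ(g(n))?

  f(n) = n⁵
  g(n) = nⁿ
False

f(n) = n⁵ is O(n⁵), and g(n) = nⁿ is O(nⁿ).
Since they have different growth rates, f(n) = Θ(g(n)) is false.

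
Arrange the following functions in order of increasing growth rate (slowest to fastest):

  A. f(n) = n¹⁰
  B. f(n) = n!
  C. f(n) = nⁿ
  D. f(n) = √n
D < A < B < C

Comparing growth rates:
D = √n is O(√n)
A = n¹⁰ is O(n¹⁰)
B = n! is O(n!)
C = nⁿ is O(nⁿ)

Therefore, the order from slowest to fastest is: D < A < B < C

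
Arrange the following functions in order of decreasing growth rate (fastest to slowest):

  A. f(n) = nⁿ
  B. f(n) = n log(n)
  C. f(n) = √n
A > B > C

Comparing growth rates:
A = nⁿ is O(nⁿ)
B = n log(n) is O(n log n)
C = √n is O(√n)

Therefore, the order from fastest to slowest is: A > B > C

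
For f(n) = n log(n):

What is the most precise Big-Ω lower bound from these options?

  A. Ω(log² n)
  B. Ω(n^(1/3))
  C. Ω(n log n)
C

f(n) = n log(n) is Ω(n log n).
All listed options are valid Big-Ω bounds (lower bounds),
but Ω(n log n) is the tightest (largest valid bound).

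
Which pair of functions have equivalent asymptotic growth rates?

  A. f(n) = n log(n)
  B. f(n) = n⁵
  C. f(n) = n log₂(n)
A and C

Examining each function:
  A. n log(n) is O(n log n)
  B. n⁵ is O(n⁵)
  C. n log₂(n) is O(n log n)

Functions A and C both have the same complexity class.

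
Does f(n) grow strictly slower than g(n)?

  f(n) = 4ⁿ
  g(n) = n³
False

f(n) = 4ⁿ is O(4ⁿ), and g(n) = n³ is O(n³).
Since O(4ⁿ) grows faster than or equal to O(n³), f(n) = o(g(n)) is false.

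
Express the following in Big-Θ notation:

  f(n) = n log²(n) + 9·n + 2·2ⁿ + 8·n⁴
Θ(2ⁿ)

Order the terms by growth rate: 9·n ≺ n log²(n) ≺ 8·n⁴ ≺ 2·2ⁿ.
The fastest-growing term 2·2ⁿ dominates as n → ∞; dropping its constant factor gives Θ(2ⁿ).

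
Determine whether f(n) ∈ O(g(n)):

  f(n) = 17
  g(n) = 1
True

f(n) = 17 and g(n) = 1 are both O(1).
Big-O permits equal growth rates (f ≤ c·g for some c), so f(n) = O(g(n)) is true.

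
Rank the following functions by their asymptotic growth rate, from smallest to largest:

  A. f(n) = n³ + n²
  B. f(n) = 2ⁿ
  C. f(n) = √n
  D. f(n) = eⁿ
C < A < B < D

Comparing growth rates:
C = √n is O(√n)
A = n³ + n² is O(n³)
B = 2ⁿ is O(2ⁿ)
D = eⁿ is O(eⁿ)

Therefore, the order from slowest to fastest is: C < A < B < D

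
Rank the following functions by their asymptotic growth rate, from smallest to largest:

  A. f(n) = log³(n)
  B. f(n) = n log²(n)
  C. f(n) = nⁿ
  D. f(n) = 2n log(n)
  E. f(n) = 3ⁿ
A < D < B < E < C

Comparing growth rates:
A = log³(n) is O(log³ n)
D = 2n log(n) is O(n log n)
B = n log²(n) is O(n log² n)
E = 3ⁿ is O(3ⁿ)
C = nⁿ is O(nⁿ)

Therefore, the order from slowest to fastest is: A < D < B < E < C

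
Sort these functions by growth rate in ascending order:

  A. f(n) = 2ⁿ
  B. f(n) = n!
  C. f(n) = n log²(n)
C < A < B

Comparing growth rates:
C = n log²(n) is O(n log² n)
A = 2ⁿ is O(2ⁿ)
B = n! is O(n!)

Therefore, the order from slowest to fastest is: C < A < B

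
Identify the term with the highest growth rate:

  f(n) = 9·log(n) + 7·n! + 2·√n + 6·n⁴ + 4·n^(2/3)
7·n!

Looking at each term:
  - 9·log(n) is O(log n)
  - 7·n! is O(n!)
  - 2·√n is O(√n)
  - 6·n⁴ is O(n⁴)
  - 4·n^(2/3) is O(n^(2/3))

The term 7·n! (O(n!)) grows fastest and dominates all others.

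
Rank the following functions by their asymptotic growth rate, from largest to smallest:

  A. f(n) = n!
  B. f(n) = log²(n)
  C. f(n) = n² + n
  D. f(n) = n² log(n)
A > D > C > B

Comparing growth rates:
A = n! is O(n!)
D = n² log(n) is O(n² log n)
C = n² + n is O(n²)
B = log²(n) is O(log² n)

Therefore, the order from fastest to slowest is: A > D > C > B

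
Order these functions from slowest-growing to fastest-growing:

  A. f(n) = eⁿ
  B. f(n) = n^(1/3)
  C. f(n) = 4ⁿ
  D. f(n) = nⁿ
B < A < C < D

Comparing growth rates:
B = n^(1/3) is O(n^(1/3))
A = eⁿ is O(eⁿ)
C = 4ⁿ is O(4ⁿ)
D = nⁿ is O(nⁿ)

Therefore, the order from slowest to fastest is: B < A < C < D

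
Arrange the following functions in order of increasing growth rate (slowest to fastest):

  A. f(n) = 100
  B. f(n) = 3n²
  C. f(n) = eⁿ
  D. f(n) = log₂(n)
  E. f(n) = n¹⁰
A < D < B < E < C

Comparing growth rates:
A = 100 is O(1)
D = log₂(n) is O(log n)
B = 3n² is O(n²)
E = n¹⁰ is O(n¹⁰)
C = eⁿ is O(eⁿ)

Therefore, the order from slowest to fastest is: A < D < B < E < C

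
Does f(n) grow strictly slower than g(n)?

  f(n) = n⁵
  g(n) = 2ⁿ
True

f(n) = n⁵ is O(n⁵), and g(n) = 2ⁿ is O(2ⁿ).
Since O(n⁵) grows strictly slower than O(2ⁿ), f(n) = o(g(n)) is true.
This means lim(n→∞) f(n)/g(n) = 0.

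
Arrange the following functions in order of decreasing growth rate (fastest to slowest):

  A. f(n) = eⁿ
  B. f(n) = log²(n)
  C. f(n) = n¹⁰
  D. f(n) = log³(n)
A > C > D > B

Comparing growth rates:
A = eⁿ is O(eⁿ)
C = n¹⁰ is O(n¹⁰)
D = log³(n) is O(log³ n)
B = log²(n) is O(log² n)

Therefore, the order from fastest to slowest is: A > C > D > B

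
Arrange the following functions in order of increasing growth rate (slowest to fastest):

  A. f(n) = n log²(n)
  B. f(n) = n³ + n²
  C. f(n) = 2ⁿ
A < B < C

Comparing growth rates:
A = n log²(n) is O(n log² n)
B = n³ + n² is O(n³)
C = 2ⁿ is O(2ⁿ)

Therefore, the order from slowest to fastest is: A < B < C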